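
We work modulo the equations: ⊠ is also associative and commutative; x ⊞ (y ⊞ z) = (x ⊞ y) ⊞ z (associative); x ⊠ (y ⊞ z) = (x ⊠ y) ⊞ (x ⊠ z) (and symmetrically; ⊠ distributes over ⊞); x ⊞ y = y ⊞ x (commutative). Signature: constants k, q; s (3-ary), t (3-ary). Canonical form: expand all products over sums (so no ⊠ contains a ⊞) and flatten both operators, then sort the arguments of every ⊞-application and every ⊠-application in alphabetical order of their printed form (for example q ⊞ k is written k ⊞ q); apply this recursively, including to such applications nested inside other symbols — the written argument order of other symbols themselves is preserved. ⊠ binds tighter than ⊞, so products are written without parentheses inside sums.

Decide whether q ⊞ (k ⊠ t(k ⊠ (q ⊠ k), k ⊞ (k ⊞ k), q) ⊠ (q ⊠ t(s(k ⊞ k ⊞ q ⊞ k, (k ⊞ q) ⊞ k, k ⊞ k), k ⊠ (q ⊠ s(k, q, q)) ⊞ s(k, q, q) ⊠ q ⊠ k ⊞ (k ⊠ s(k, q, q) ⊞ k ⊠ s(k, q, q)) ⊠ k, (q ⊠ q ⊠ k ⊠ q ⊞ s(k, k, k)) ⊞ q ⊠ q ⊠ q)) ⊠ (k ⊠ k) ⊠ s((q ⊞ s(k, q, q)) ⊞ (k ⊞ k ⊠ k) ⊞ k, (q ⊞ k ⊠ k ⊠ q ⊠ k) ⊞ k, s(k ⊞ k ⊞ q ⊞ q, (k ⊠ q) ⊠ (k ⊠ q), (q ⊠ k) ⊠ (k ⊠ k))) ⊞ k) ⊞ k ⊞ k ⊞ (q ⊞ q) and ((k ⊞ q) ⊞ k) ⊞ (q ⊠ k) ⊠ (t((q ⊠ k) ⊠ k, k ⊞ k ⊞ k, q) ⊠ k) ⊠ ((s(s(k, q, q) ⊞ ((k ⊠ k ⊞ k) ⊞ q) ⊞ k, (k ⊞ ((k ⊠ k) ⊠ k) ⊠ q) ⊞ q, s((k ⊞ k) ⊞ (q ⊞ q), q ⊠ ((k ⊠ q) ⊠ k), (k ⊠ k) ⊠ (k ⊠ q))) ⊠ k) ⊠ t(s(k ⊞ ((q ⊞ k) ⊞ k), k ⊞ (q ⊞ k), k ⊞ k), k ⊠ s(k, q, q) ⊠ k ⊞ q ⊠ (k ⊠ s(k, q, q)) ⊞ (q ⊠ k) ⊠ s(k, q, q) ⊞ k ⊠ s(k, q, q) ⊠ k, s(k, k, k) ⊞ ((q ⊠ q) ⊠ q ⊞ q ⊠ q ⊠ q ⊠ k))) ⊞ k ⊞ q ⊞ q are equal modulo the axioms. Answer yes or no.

Answer: yes — both canonical forms are k ⊞ k ⊞ k ⊞ k ⊠ k ⊠ k ⊠ q ⊠ s(k ⊞ k ⊞ k ⊠ k ⊞ q ⊞ s(k, q, q), k ⊞ k ⊠ k ⊠ k ⊠ q ⊞ q, s(k ⊞ k ⊞ q ⊞ q, k ⊠ k ⊠ q ⊠ q, k ⊠ k ⊠ k ⊠ q)) ⊠ t(k ⊠ k ⊠ q, k ⊞ k ⊞ k, q) ⊠ t(s(k ⊞ k ⊞ k ⊞ q, k ⊞ k ⊞ q, k ⊞ k), k ⊠ k ⊠ s(k, q, q) ⊞ k ⊠ k ⊠ s(k, q, q) ⊞ k ⊠ q ⊠ s(k, q, q) ⊞ k ⊠ q ⊠ s(k, q, q), k ⊠ q ⊠ q ⊠ q ⊞ q ⊠ q ⊠ q ⊞ s(k, k, k)) ⊞ q ⊞ q ⊞ q

Derivation:
Left:  q ⊞ (k ⊠ t(k ⊠ (q ⊠ k), k ⊞ (k ⊞ k), q) ⊠ (q ⊠ t(s(k ⊞ k ⊞ q ⊞ k, (k ⊞ q) ⊞ k, k ⊞ k), k ⊠ (q ⊠ s(k, q, q)) ⊞ s(k, q, q) ⊠ q ⊠ k ⊞ (k ⊠ s(k, q, q) ⊞ k ⊠ s(k, q, q)) ⊠ k, (q ⊠ q ⊠ k ⊠ q ⊞ s(k, k, k)) ⊞ q ⊠ q ⊠ q)) ⊠ (k ⊠ k) ⊠ s((q ⊞ s(k, q, q)) ⊞ (k ⊞ k ⊠ k) ⊞ k, (q ⊞ k ⊠ k ⊠ q ⊠ k) ⊞ k, s(k ⊞ k ⊞ q ⊞ q, (k ⊠ q) ⊠ (k ⊠ q), (q ⊠ k) ⊠ (k ⊠ k))) ⊞ k) ⊞ k ⊞ k ⊞ (q ⊞ q)
  Distribute:  q ⊞ k ⊠ k ⊠ k ⊠ q ⊠ s(k ⊞ k ⊞ k ⊠ k ⊞ q ⊞ s(k, q, q), k ⊞ k ⊠ k ⊠ k ⊠ q ⊞ q, s(k ⊞ k ⊞ q ⊞ q, k ⊠ k ⊠ q ⊠ q, k ⊠ k ⊠ k ⊠ q)) ⊠ t(k ⊠ k ⊠ q, k ⊞ k ⊞ k, q) ⊠ t(s(k ⊞ k ⊞ k ⊞ q, k ⊞ k ⊞ q, k ⊞ k), k ⊠ k ⊠ s(k, q, q) ⊞ k ⊠ k ⊠ s(k, q, q) ⊞ k ⊠ q ⊠ s(k, q, q) ⊞ k ⊠ q ⊠ s(k, q, q), k ⊠ q ⊠ q ⊠ q ⊞ q ⊠ q ⊠ q ⊞ s(k, k, k)) ⊞ k ⊞ k ⊞ k ⊞ q ⊞ q
  Sort arguments:  k ⊞ k ⊞ k ⊞ k ⊠ k ⊠ k ⊠ q ⊠ s(k ⊞ k ⊞ k ⊠ k ⊞ q ⊞ s(k, q, q), k ⊞ k ⊠ k ⊠ k ⊠ q ⊞ q, s(k ⊞ k ⊞ q ⊞ q, k ⊠ k ⊠ q ⊠ q, k ⊠ k ⊠ k ⊠ q)) ⊠ t(k ⊠ k ⊠ q, k ⊞ k ⊞ k, q) ⊠ t(s(k ⊞ k ⊞ k ⊞ q, k ⊞ k ⊞ q, k ⊞ k), k ⊠ k ⊠ s(k, q, q) ⊞ k ⊠ k ⊠ s(k, q, q) ⊞ k ⊠ q ⊠ s(k, q, q) ⊞ k ⊠ q ⊠ s(k, q, q), k ⊠ q ⊠ q ⊠ q ⊞ q ⊠ q ⊠ q ⊞ s(k, k, k)) ⊞ q ⊞ q ⊞ q
Right:  ((k ⊞ q) ⊞ k) ⊞ (q ⊠ k) ⊠ (t((q ⊠ k) ⊠ k, k ⊞ k ⊞ k, q) ⊠ k) ⊠ ((s(s(k, q, q) ⊞ ((k ⊠ k ⊞ k) ⊞ q) ⊞ k, (k ⊞ ((k ⊠ k) ⊠ k) ⊠ q) ⊞ q, s((k ⊞ k) ⊞ (q ⊞ q), q ⊠ ((k ⊠ q) ⊠ k), (k ⊠ k) ⊠ (k ⊠ q))) ⊠ k) ⊠ t(s(k ⊞ ((q ⊞ k) ⊞ k), k ⊞ (q ⊞ k), k ⊞ k), k ⊠ s(k, q, q) ⊠ k ⊞ q ⊠ (k ⊠ s(k, q, q)) ⊞ (q ⊠ k) ⊠ s(k, q, q) ⊞ k ⊠ s(k, q, q) ⊠ k, s(k, k, k) ⊞ ((q ⊠ q) ⊠ q ⊞ q ⊠ q ⊠ q ⊠ k))) ⊞ k ⊞ q ⊞ q
  Merge nested applications:  k ⊞ q ⊞ k ⊞ k ⊠ k ⊠ k ⊠ q ⊠ s(k ⊞ k ⊞ k ⊠ k ⊞ q ⊞ s(k, q, q), k ⊞ k ⊠ k ⊠ k ⊠ q ⊞ q, s(k ⊞ k ⊞ q ⊞ q, k ⊠ k ⊠ q ⊠ q, k ⊠ k ⊠ k ⊠ q)) ⊠ t(k ⊠ k ⊠ q, k ⊞ k ⊞ k, q) ⊠ t(s(k ⊞ k ⊞ k ⊞ q, k ⊞ k ⊞ q, k ⊞ k), k ⊠ k ⊠ s(k, q, q) ⊞ k ⊠ k ⊠ s(k, q, q) ⊞ k ⊠ q ⊠ s(k, q, q) ⊞ k ⊠ q ⊠ s(k, q, q), k ⊠ q ⊠ q ⊠ q ⊞ q ⊠ q ⊠ q ⊞ s(k, k, k)) ⊞ k ⊞ q ⊞ q
  Order the arguments:  k ⊞ k ⊞ k ⊞ k ⊠ k ⊠ k ⊠ q ⊠ s(k ⊞ k ⊞ k ⊠ k ⊞ q ⊞ s(k, q, q), k ⊞ k ⊠ k ⊠ k ⊠ q ⊞ q, s(k ⊞ k ⊞ q ⊞ q, k ⊠ k ⊠ q ⊠ q, k ⊠ k ⊠ k ⊠ q)) ⊠ t(k ⊠ k ⊠ q, k ⊞ k ⊞ k, q) ⊠ t(s(k ⊞ k ⊞ k ⊞ q, k ⊞ k ⊞ q, k ⊞ k), k ⊠ k ⊠ s(k, q, q) ⊞ k ⊠ k ⊠ s(k, q, q) ⊞ k ⊠ q ⊠ s(k, q, q) ⊞ k ⊠ q ⊠ s(k, q, q), k ⊠ q ⊠ q ⊠ q ⊞ q ⊠ q ⊠ q ⊞ s(k, k, k)) ⊞ q ⊞ q ⊞ q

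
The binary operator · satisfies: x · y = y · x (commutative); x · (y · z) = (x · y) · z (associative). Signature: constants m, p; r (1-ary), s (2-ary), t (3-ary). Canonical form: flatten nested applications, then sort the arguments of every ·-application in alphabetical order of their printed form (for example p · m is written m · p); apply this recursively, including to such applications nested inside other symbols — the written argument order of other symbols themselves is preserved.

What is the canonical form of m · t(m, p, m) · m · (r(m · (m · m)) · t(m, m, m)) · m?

Answer: m · m · m · r(m · m · m) · t(m, m, m) · t(m, p, m)

Derivation:
Merge nested applications:  m · t(m, p, m) · m · r(m · (m · m)) · t(m, m, m) · m
Simplify inside:  r(m · (m · m))  →  r(m · m · m)
Sort:  m · m · m · r(m · m · m) · t(m, m, m) · t(m, p, m)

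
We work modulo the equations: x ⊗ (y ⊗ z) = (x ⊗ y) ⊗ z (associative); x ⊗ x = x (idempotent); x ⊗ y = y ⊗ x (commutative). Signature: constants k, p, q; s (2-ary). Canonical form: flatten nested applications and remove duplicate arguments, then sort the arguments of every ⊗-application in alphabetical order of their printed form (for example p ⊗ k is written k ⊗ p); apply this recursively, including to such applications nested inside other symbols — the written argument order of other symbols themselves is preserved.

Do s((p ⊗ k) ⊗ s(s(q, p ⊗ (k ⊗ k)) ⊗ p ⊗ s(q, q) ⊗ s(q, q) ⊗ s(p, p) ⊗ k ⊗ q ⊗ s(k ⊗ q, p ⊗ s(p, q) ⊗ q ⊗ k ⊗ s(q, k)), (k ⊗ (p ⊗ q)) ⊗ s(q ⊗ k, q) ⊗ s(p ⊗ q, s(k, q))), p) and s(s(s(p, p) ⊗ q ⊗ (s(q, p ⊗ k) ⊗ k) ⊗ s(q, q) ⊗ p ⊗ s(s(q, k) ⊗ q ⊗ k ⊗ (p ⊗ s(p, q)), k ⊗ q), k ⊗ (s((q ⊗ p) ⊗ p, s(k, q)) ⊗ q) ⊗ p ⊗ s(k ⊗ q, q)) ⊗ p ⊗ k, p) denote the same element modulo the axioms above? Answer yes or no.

Answer: no — s(k ⊗ p ⊗ s(k ⊗ p ⊗ q ⊗ s(k ⊗ q, k ⊗ p ⊗ q ⊗ s(p, q) ⊗ s(q, k)) ⊗ s(p, p) ⊗ s(q, k ⊗ p) ⊗ s(q, q), k ⊗ p ⊗ q ⊗ s(k ⊗ q, q) ⊗ s(p ⊗ q, s(k, q))), p) vs s(k ⊗ p ⊗ s(k ⊗ p ⊗ q ⊗ s(k ⊗ p ⊗ q ⊗ s(p, q) ⊗ s(q, k), k ⊗ q) ⊗ s(p, p) ⊗ s(q, k ⊗ p) ⊗ s(q, q), k ⊗ p ⊗ q ⊗ s(k ⊗ q, q) ⊗ s(p ⊗ q, s(k, q))), p)

Derivation:
Left:  s((p ⊗ k) ⊗ s(s(q, p ⊗ (k ⊗ k)) ⊗ p ⊗ s(q, q) ⊗ s(q, q) ⊗ s(p, p) ⊗ k ⊗ q ⊗ s(k ⊗ q, p ⊗ s(p, q) ⊗ q ⊗ k ⊗ s(q, k)), (k ⊗ (p ⊗ q)) ⊗ s(q ⊗ k, q) ⊗ s(p ⊗ q, s(k, q))), p)
  Work inside:  (p ⊗ k) ⊗ s(s(q, p ⊗ (k ⊗ k)) ⊗ p ⊗ s(q, q) ⊗ s(q, q) ⊗ s(p, p) ⊗ k ⊗ q ⊗ s(k ⊗ q, p ⊗ s(p, q) ⊗ q ⊗ k ⊗ s(q, k)), (k ⊗ (p ⊗ q)) ⊗ s(q ⊗ k, q) ⊗ s(p ⊗ q, s(k, q)))
  Merge nested applications:  p ⊗ k ⊗ s(s(q, p ⊗ (k ⊗ k)) ⊗ p ⊗ s(q, q) ⊗ s(q, q) ⊗ s(p, p) ⊗ k ⊗ q ⊗ s(k ⊗ q, p ⊗ s(p, q) ⊗ q ⊗ k ⊗ s(q, k)), (k ⊗ (p ⊗ q)) ⊗ s(q ⊗ k, q) ⊗ s(p ⊗ q, s(k, q)))
  Simplify inside:  s(s(q, p ⊗ (k ⊗ k)) ⊗ p ⊗ s(q, q) ⊗ s(q, q) ⊗ s(p, p) ⊗ k ⊗ q ⊗ s(k ⊗ q, p ⊗ s(p, q) ⊗ q ⊗ k ⊗ s(q, k)), (k ⊗ (p ⊗ q)) ⊗ s(q ⊗ k, q) ⊗ s(p ⊗ q, s(k, q)))  →  s(k ⊗ p ⊗ q ⊗ s(k ⊗ q, k ⊗ p ⊗ q ⊗ s(p, q) ⊗ s(q, k)) ⊗ s(p, p) ⊗ s(q, k ⊗ p) ⊗ s(q, q), k ⊗ p ⊗ q ⊗ s(k ⊗ q, q) ⊗ s(p ⊗ q, s(k, q)))
  Sort arguments:  k ⊗ p ⊗ s(k ⊗ p ⊗ q ⊗ s(k ⊗ q, k ⊗ p ⊗ q ⊗ s(p, q) ⊗ s(q, k)) ⊗ s(p, p) ⊗ s(q, k ⊗ p) ⊗ s(q, q), k ⊗ p ⊗ q ⊗ s(k ⊗ q, q) ⊗ s(p ⊗ q, s(k, q)))
  Reassemble:  s(k ⊗ p ⊗ s(k ⊗ p ⊗ q ⊗ s(k ⊗ q, k ⊗ p ⊗ q ⊗ s(p, q) ⊗ s(q, k)) ⊗ s(p, p) ⊗ s(q, k ⊗ p) ⊗ s(q, q), k ⊗ p ⊗ q ⊗ s(k ⊗ q, q) ⊗ s(p ⊗ q, s(k, q))), p)
Right:  s(s(s(p, p) ⊗ q ⊗ (s(q, p ⊗ k) ⊗ k) ⊗ s(q, q) ⊗ p ⊗ s(s(q, k) ⊗ q ⊗ k ⊗ (p ⊗ s(p, q)), k ⊗ q), k ⊗ (s((q ⊗ p) ⊗ p, s(k, q)) ⊗ q) ⊗ p ⊗ s(k ⊗ q, q)) ⊗ p ⊗ k, p)
  Work inside:  s(s(p, p) ⊗ q ⊗ (s(q, p ⊗ k) ⊗ k) ⊗ s(q, q) ⊗ p ⊗ s(s(q, k) ⊗ q ⊗ k ⊗ (p ⊗ s(p, q)), k ⊗ q), k ⊗ (s((q ⊗ p) ⊗ p, s(k, q)) ⊗ q) ⊗ p ⊗ s(k ⊗ q, q)) ⊗ p ⊗ k
  Canonicalize subterm:  s(s(p, p) ⊗ q ⊗ (s(q, p ⊗ k) ⊗ k) ⊗ s(q, q) ⊗ p ⊗ s(s(q, k) ⊗ q ⊗ k ⊗ (p ⊗ s(p, q)), k ⊗ q), k ⊗ (s((q ⊗ p) ⊗ p, s(k, q)) ⊗ q) ⊗ p ⊗ s(k ⊗ q, q))  →  s(k ⊗ p ⊗ q ⊗ s(k ⊗ p ⊗ q ⊗ s(p, q) ⊗ s(q, k), k ⊗ q) ⊗ s(p, p) ⊗ s(q, k ⊗ p) ⊗ s(q, q), k ⊗ p ⊗ q ⊗ s(k ⊗ q, q) ⊗ s(p ⊗ q, s(k, q)))
  Order the arguments:  k ⊗ p ⊗ s(k ⊗ p ⊗ q ⊗ s(k ⊗ p ⊗ q ⊗ s(p, q) ⊗ s(q, k), k ⊗ q) ⊗ s(p, p) ⊗ s(q, k ⊗ p) ⊗ s(q, q), k ⊗ p ⊗ q ⊗ s(k ⊗ q, q) ⊗ s(p ⊗ q, s(k, q)))
  Put back:  s(k ⊗ p ⊗ s(k ⊗ p ⊗ q ⊗ s(k ⊗ p ⊗ q ⊗ s(p, q) ⊗ s(q, k), k ⊗ q) ⊗ s(p, p) ⊗ s(q, k ⊗ p) ⊗ s(q, q), k ⊗ p ⊗ q ⊗ s(k ⊗ q, q) ⊗ s(p ⊗ q, s(k, q))), p)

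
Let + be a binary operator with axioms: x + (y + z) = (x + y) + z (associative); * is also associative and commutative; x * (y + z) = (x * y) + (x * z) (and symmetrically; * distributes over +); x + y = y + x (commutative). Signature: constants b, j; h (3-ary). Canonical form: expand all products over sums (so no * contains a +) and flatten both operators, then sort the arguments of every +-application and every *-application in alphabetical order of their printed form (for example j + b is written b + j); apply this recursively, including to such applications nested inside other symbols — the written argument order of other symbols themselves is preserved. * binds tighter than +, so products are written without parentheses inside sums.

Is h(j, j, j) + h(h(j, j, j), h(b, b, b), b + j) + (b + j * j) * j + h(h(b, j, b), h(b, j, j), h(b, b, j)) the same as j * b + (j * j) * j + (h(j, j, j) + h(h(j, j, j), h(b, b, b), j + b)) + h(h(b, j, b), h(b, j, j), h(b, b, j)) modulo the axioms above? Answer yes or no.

Left:  h(j, j, j) + h(h(j, j, j), h(b, b, b), b + j) + (b + j * j) * j + h(h(b, j, b), h(b, j, j), h(b, b, j))
  Expand products over sums:  h(j, j, j) + h(h(j, j, j), h(b, b, b), b + j) + b * j + j * j * j + h(h(b, j, b), h(b, j, j), h(b, b, j))
  Sort:  b * j + h(h(b, j, b), h(b, j, j), h(b, b, j)) + h(h(j, j, j), h(b, b, b), b + j) + h(j, j, j) + j * j * j
Right:  j * b + (j * j) * j + (h(j, j, j) + h(h(j, j, j), h(b, b, b), j + b)) + h(h(b, j, b), h(b, j, j), h(b, b, j))
  Un-nest:  b * j + j * j * j + h(j, j, j) + h(h(j, j, j), h(b, b, b), b + j) + h(h(b, j, b), h(b, j, j), h(b, b, j))
  Sort:  b * j + h(h(b, j, b), h(b, j, j), h(b, b, j)) + h(h(j, j, j), h(b, b, b), b + j) + h(j, j, j) + j * j * j

Answer: yes — both canonical forms are b * j + h(h(b, j, b), h(b, j, j), h(b, b, j)) + h(h(j, j, j), h(b, b, b), b + j) + h(j, j, j) + j * j * j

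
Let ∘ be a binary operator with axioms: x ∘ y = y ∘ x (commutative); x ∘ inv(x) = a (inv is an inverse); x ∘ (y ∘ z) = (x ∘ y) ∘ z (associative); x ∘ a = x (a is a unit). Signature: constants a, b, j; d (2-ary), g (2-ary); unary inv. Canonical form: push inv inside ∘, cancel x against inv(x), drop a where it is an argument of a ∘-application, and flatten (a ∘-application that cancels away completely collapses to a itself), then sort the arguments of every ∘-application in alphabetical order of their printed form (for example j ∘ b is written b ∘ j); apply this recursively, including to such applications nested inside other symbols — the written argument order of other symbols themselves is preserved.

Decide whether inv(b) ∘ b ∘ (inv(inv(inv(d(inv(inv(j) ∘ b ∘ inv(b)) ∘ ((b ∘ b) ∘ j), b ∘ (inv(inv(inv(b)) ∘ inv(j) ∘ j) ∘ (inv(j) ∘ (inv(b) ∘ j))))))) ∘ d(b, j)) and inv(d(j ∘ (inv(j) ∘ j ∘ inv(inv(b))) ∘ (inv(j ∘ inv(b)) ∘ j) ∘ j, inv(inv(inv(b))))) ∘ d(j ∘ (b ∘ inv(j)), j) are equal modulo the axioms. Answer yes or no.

Left:  inv(b) ∘ b ∘ (inv(inv(inv(d(inv(inv(j) ∘ b ∘ inv(b)) ∘ ((b ∘ b) ∘ j), b ∘ (inv(inv(inv(b)) ∘ inv(j) ∘ j) ∘ (inv(j) ∘ (inv(b) ∘ j))))))) ∘ d(b, j))
  Push inv inside:  distribute inv over ∘ and collapse double inv
  Cancel:  b cancels
  Combine occurrences:  inv(d(b ∘ b ∘ j ∘ j, inv(b))) ∘ d(b, j)
  Sort arguments:  d(b, j) ∘ inv(d(b ∘ b ∘ j ∘ j, inv(b)))
Right:  inv(d(j ∘ (inv(j) ∘ j ∘ inv(inv(b))) ∘ (inv(j ∘ inv(b)) ∘ j) ∘ j, inv(inv(inv(b))))) ∘ d(j ∘ (b ∘ inv(j)), j)
  Push inv inside:  distribute inv over ∘ and collapse double inv
  Collect:  inv(d(b ∘ b ∘ j ∘ j, inv(b))) ∘ d(b, j)
  Sort:  d(b, j) ∘ inv(d(b ∘ b ∘ j ∘ j, inv(b)))

Answer: yes — both canonical forms are d(b, j) ∘ inv(d(b ∘ b ∘ j ∘ j, inv(b)))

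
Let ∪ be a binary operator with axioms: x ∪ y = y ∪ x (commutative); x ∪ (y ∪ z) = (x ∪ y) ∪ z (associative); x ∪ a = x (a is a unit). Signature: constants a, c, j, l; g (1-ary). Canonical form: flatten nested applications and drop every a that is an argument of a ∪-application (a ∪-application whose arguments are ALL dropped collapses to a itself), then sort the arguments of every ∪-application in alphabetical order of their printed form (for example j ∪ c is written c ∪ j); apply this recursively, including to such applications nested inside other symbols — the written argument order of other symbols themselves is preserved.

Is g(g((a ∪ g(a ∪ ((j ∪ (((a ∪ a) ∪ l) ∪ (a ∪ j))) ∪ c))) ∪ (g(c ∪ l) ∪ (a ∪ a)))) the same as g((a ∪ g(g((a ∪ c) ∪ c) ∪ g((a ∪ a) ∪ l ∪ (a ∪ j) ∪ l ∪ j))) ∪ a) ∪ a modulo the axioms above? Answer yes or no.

Left:  g(g((a ∪ g(a ∪ ((j ∪ (((a ∪ a) ∪ l) ∪ (a ∪ j))) ∪ c))) ∪ (g(c ∪ l) ∪ (a ∪ a))))
  Focus inside:  (a ∪ g(a ∪ ((j ∪ (((a ∪ a) ∪ l) ∪ (a ∪ j))) ∪ c))) ∪ (g(c ∪ l) ∪ (a ∪ a))
  Merge nested applications:  a ∪ g(a ∪ ((j ∪ (((a ∪ a) ∪ l) ∪ (a ∪ j))) ∪ c)) ∪ g(c ∪ l) ∪ a ∪ a
  Canonicalize subterm:  g(a ∪ ((j ∪ (((a ∪ a) ∪ l) ∪ (a ∪ j))) ∪ c))  →  g(c ∪ j ∪ j ∪ l)
  Drop the unit:  drop a (×3)
  Sort arguments:  g(c ∪ j ∪ j ∪ l) ∪ g(c ∪ l)
  Put back:  g(g(g(c ∪ j ∪ j ∪ l) ∪ g(c ∪ l)))
Right:  g((a ∪ g(g((a ∪ c) ∪ c) ∪ g((a ∪ a) ∪ l ∪ (a ∪ j) ∪ l ∪ j))) ∪ a) ∪ a
  Canonicalize subterm:  g((a ∪ g(g((a ∪ c) ∪ c) ∪ g((a ∪ a) ∪ l ∪ (a ∪ j) ∪ l ∪ j))) ∪ a)  →  g(g(g(c ∪ c) ∪ g(j ∪ j ∪ l ∪ l)))
  Unit:  drop a
  Order the arguments:  g(g(g(c ∪ c) ∪ g(j ∪ j ∪ l ∪ l)))

Answer: no — g(g(g(c ∪ j ∪ j ∪ l) ∪ g(c ∪ l))) vs g(g(g(c ∪ c) ∪ g(j ∪ j ∪ l ∪ l)))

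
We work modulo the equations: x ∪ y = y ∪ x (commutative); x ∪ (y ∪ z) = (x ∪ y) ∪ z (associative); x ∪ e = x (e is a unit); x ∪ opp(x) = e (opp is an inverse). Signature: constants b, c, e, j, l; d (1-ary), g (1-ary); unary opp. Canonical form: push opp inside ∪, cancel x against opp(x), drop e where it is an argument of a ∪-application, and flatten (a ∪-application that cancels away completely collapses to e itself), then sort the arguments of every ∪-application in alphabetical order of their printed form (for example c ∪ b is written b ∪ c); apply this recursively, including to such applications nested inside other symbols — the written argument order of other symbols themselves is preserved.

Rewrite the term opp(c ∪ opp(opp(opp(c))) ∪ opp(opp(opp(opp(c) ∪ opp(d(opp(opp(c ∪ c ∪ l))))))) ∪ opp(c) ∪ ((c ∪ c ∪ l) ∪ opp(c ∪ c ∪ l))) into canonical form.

Answer: opp(d(c ∪ c ∪ l))

Derivation:
Push opp inside:  distribute opp over ∪ and collapse double opp
Cancel:  c cancels; l cancels
Collect:  opp(d(c ∪ c ∪ l))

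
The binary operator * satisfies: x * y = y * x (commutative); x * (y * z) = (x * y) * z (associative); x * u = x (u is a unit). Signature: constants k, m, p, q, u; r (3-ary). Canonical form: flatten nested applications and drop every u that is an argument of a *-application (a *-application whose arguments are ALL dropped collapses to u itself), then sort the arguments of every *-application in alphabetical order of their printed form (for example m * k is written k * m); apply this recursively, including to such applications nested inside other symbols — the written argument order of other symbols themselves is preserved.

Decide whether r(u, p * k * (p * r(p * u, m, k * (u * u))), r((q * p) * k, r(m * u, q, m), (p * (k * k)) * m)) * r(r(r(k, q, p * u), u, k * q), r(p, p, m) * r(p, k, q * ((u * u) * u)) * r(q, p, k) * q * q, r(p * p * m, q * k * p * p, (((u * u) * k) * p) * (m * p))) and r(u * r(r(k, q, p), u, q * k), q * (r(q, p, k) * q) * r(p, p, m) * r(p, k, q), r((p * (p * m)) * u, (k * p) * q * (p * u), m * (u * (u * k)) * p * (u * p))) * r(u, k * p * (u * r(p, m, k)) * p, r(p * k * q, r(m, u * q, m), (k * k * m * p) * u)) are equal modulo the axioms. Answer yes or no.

Answer: yes — both canonical forms are r(r(r(k, q, p), u, k * q), q * q * r(p, k, q) * r(p, p, m) * r(q, p, k), r(m * p * p, k * p * p * q, k * m * p * p)) * r(u, k * p * p * r(p, m, k), r(k * p * q, r(m, q, m), k * k * m * p))

Derivation:
Left:  r(u, p * k * (p * r(p * u, m, k * (u * u))), r((q * p) * k, r(m * u, q, m), (p * (k * k)) * m)) * r(r(r(k, q, p * u), u, k * q), r(p, p, m) * r(p, k, q * ((u * u) * u)) * r(q, p, k) * q * q, r(p * p * m, q * k * p * p, (((u * u) * k) * p) * (m * p)))
  Canonicalize subterm:  r(u, p * k * (p * r(p * u, m, k * (u * u))), r((q * p) * k, r(m * u, q, m), (p * (k * k)) * m))  →  r(u, k * p * p * r(p, m, k), r(k * p * q, r(m, q, m), k * k * m * p))
  Canonicalize subterm:  r(r(r(k, q, p * u), u, k * q), r(p, p, m) * r(p, k, q * ((u * u) * u)) * r(q, p, k) * q * q, r(p * p * m, q * k * p * p, (((u * u) * k) * p) * (m * p)))  →  r(r(r(k, q, p), u, k * q), q * q * r(p, k, q) * r(p, p, m) * r(q, p, k), r(m * p * p, k * p * p * q, k * m * p * p))
  Order the arguments:  r(r(r(k, q, p), u, k * q), q * q * r(p, k, q) * r(p, p, m) * r(q, p, k), r(m * p * p, k * p * p * q, k * m * p * p)) * r(u, k * p * p * r(p, m, k), r(k * p * q, r(m, q, m), k * k * m * p))
Right:  r(u * r(r(k, q, p), u, q * k), q * (r(q, p, k) * q) * r(p, p, m) * r(p, k, q), r((p * (p * m)) * u, (k * p) * q * (p * u), m * (u * (u * k)) * p * (u * p))) * r(u, k * p * (u * r(p, m, k)) * p, r(p * k * q, r(m, u * q, m), (k * k * m * p) * u))
  Inside:  r(u * r(r(k, q, p), u, q * k), q * (r(q, p, k) * q) * r(p, p, m) * r(p, k, q), r((p * (p * m)) * u, (k * p) * q * (p * u), m * (u * (u * k)) * p * (u * p)))  →  r(r(r(k, q, p), u, k * q), q * q * r(p, k, q) * r(p, p, m) * r(q, p, k), r(m * p * p, k * p * p * q, k * m * p * p))
  Canonicalize subterm:  r(u, k * p * (u * r(p, m, k)) * p, r(p * k * q, r(m, u * q, m), (k * k * m * p) * u))  →  r(u, k * p * p * r(p, m, k), r(k * p * q, r(m, q, m), k * k * m * p))
  Sort arguments:  r(r(r(k, q, p), u, k * q), q * q * r(p, k, q) * r(p, p, m) * r(q, p, k), r(m * p * p, k * p * p * q, k * m * p * p)) * r(u, k * p * p * r(p, m, k), r(k * p * q, r(m, q, m), k * k * m * p))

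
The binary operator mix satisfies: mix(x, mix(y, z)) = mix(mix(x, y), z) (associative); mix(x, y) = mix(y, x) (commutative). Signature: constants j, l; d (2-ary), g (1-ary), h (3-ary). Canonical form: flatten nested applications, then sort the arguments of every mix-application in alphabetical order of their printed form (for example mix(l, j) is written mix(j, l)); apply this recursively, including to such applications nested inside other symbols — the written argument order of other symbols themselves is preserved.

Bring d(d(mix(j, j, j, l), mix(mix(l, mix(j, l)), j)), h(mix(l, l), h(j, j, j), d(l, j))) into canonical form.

Answer: d(d(mix(j, j, j, l), mix(j, j, l, l)), h(mix(l, l), h(j, j, j), d(l, j)))

Derivation:
Descend into:  mix(mix(l, mix(j, l)), j)
Un-nest:  mix(l, j, l, j)
Sort arguments:  mix(j, j, l, l)
Rebuild:  d(d(mix(j, j, j, l), mix(j, j, l, l)), h(mix(l, l), h(j, j, j), d(l, j)))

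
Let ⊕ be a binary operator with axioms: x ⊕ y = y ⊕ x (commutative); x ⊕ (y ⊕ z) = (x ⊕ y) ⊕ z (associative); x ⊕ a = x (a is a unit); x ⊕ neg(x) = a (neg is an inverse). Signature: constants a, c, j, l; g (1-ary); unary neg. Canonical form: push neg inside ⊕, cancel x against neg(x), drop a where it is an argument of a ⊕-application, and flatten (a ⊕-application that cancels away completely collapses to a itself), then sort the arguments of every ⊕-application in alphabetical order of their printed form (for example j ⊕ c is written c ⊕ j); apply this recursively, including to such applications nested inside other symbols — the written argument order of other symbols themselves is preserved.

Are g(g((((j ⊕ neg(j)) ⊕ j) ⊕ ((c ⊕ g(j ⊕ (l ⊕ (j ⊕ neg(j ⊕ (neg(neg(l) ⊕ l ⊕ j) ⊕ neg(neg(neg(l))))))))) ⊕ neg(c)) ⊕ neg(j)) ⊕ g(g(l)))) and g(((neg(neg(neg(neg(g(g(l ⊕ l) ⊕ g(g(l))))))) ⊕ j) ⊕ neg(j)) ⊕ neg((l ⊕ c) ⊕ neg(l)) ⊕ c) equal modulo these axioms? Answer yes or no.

Answer: no — g(g(g(g(l)) ⊕ g(j ⊕ j ⊕ l ⊕ l))) vs g(g(g(g(l)) ⊕ g(l ⊕ l)))

Derivation:
Left:  g(g((((j ⊕ neg(j)) ⊕ j) ⊕ ((c ⊕ g(j ⊕ (l ⊕ (j ⊕ neg(j ⊕ (neg(neg(l) ⊕ l ⊕ j) ⊕ neg(neg(neg(l))))))))) ⊕ neg(c)) ⊕ neg(j)) ⊕ g(g(l))))
  Focus inside:  (((j ⊕ neg(j)) ⊕ j) ⊕ ((c ⊕ g(j ⊕ (l ⊕ (j ⊕ neg(j ⊕ (neg(neg(l) ⊕ l ⊕ j) ⊕ neg(neg(neg(l))))))))) ⊕ neg(c)) ⊕ neg(j)) ⊕ g(g(l))
  Push neg inside:  distribute neg over ⊕ and collapse double neg
  Cancel inverse pairs:  j cancels; c cancels
  Collect terms:  g(j ⊕ j ⊕ l ⊕ l) ⊕ g(g(l))
  Sort arguments:  g(g(l)) ⊕ g(j ⊕ j ⊕ l ⊕ l)
  Rebuild:  g(g(g(g(l)) ⊕ g(j ⊕ j ⊕ l ⊕ l)))
Right:  g(((neg(neg(neg(neg(g(g(l ⊕ l) ⊕ g(g(l))))))) ⊕ j) ⊕ neg(j)) ⊕ neg((l ⊕ c) ⊕ neg(l)) ⊕ c)
  Work inside:  ((neg(neg(neg(neg(g(g(l ⊕ l) ⊕ g(g(l))))))) ⊕ j) ⊕ neg(j)) ⊕ neg((l ⊕ c) ⊕ neg(l)) ⊕ c
  Push neg inside:  distribute neg over ⊕ and collapse double neg
  Inverses cancel:  j cancels; l cancels; c cancels
  Combine occurrences:  g(g(g(l)) ⊕ g(l ⊕ l))
  Rebuild:  g(g(g(g(l)) ⊕ g(l ⊕ l)))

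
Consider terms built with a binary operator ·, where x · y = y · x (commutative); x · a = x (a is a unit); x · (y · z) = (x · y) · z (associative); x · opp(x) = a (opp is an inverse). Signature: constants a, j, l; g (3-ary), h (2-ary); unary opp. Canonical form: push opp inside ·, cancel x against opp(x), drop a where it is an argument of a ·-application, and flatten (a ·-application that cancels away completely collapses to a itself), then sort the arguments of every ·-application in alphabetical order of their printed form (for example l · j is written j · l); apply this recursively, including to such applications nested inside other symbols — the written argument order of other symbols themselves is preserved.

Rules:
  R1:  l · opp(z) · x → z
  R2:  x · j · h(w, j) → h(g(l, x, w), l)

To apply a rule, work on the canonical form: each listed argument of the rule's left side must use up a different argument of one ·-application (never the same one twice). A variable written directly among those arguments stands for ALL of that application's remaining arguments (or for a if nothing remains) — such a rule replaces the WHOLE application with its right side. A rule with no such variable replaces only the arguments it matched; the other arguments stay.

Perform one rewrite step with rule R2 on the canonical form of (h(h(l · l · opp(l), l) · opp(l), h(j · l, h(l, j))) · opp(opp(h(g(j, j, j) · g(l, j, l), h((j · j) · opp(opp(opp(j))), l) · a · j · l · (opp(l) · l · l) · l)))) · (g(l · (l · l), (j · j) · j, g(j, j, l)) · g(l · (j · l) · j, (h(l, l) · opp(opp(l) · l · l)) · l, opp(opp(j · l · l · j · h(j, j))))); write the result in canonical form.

Answer: g(j · j · l · l, h(l, l), h(g(l, j · l · l, j), l)) · g(l · l · l, j · j · j, g(j, j, l)) · h(g(j, j, j) · g(l, j, l), h(j, l) · j · l · l · l) · h(h(l, l) · opp(l), h(j · l, h(l, j)))

Derivation:
Canonical form:  g(j · j · l · l, h(l, l), h(j, j) · j · j · l · l) · g(l · l · l, j · j · j, g(j, j, l)) · h(g(j, j, j) · g(l, j, l), h(j, l) · j · l · l · l) · h(h(l, l) · opp(l), h(j · l, h(l, j)))
R2 matches:  uses h(j, j), j;  w := j, x := j · l · l
The variable takes the whole remainder — replace the entire application.
Result:  g(j · j · l · l, h(l, l), h(g(l, j · l · l, j), l)) · g(l · l · l, j · j · j, g(j, j, l)) · h(g(j, j, j) · g(l, j, l), h(j, l) · j · l · l · l) · h(h(l, l) · opp(l), h(j · l, h(l, j)))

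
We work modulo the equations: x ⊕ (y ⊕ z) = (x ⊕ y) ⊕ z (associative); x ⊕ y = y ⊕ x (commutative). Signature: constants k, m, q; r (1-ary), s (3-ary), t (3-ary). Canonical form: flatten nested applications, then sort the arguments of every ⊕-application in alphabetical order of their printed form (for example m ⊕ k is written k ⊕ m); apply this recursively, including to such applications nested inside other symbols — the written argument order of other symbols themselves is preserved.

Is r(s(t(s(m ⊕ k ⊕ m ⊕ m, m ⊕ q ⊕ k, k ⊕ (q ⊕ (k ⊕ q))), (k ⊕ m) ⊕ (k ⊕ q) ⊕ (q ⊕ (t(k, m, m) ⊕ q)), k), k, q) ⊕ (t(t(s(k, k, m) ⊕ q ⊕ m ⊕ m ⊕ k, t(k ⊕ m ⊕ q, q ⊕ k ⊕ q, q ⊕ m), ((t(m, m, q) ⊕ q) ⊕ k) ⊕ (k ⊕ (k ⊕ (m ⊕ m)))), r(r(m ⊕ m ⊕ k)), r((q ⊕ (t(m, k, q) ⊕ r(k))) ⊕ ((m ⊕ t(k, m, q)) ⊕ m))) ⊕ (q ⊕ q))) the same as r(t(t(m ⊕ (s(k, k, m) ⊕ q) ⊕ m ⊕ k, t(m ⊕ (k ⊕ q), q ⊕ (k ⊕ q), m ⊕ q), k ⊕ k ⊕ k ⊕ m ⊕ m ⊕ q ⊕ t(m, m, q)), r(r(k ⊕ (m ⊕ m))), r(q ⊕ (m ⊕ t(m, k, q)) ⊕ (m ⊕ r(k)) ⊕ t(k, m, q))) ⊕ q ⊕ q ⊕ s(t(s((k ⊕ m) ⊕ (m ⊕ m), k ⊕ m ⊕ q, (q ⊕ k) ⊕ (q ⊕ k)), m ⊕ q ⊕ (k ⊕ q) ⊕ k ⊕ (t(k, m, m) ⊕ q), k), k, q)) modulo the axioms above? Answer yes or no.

Answer: yes — both canonical forms are r(q ⊕ q ⊕ s(t(s(k ⊕ m ⊕ m ⊕ m, k ⊕ m ⊕ q, k ⊕ k ⊕ q ⊕ q), k ⊕ k ⊕ m ⊕ q ⊕ q ⊕ q ⊕ t(k, m, m), k), k, q) ⊕ t(t(k ⊕ m ⊕ m ⊕ q ⊕ s(k, k, m), t(k ⊕ m ⊕ q, k ⊕ q ⊕ q, m ⊕ q), k ⊕ k ⊕ k ⊕ m ⊕ m ⊕ q ⊕ t(m, m, q)), r(r(k ⊕ m ⊕ m)), r(m ⊕ m ⊕ q ⊕ r(k) ⊕ t(k, m, q) ⊕ t(m, k, q))))

Derivation:
Left:  r(s(t(s(m ⊕ k ⊕ m ⊕ m, m ⊕ q ⊕ k, k ⊕ (q ⊕ (k ⊕ q))), (k ⊕ m) ⊕ (k ⊕ q) ⊕ (q ⊕ (t(k, m, m) ⊕ q)), k), k, q) ⊕ (t(t(s(k, k, m) ⊕ q ⊕ m ⊕ m ⊕ k, t(k ⊕ m ⊕ q, q ⊕ k ⊕ q, q ⊕ m), ((t(m, m, q) ⊕ q) ⊕ k) ⊕ (k ⊕ (k ⊕ (m ⊕ m)))), r(r(m ⊕ m ⊕ k)), r((q ⊕ (t(m, k, q) ⊕ r(k))) ⊕ ((m ⊕ t(k, m, q)) ⊕ m))) ⊕ (q ⊕ q)))
  Descend into:  s(t(s(m ⊕ k ⊕ m ⊕ m, m ⊕ q ⊕ k, k ⊕ (q ⊕ (k ⊕ q))), (k ⊕ m) ⊕ (k ⊕ q) ⊕ (q ⊕ (t(k, m, m) ⊕ q)), k), k, q) ⊕ (t(t(s(k, k, m) ⊕ q ⊕ m ⊕ m ⊕ k, t(k ⊕ m ⊕ q, q ⊕ k ⊕ q, q ⊕ m), ((t(m, m, q) ⊕ q) ⊕ k) ⊕ (k ⊕ (k ⊕ (m ⊕ m)))), r(r(m ⊕ m ⊕ k)), r((q ⊕ (t(m, k, q) ⊕ r(k))) ⊕ ((m ⊕ t(k, m, q)) ⊕ m))) ⊕ (q ⊕ q))
  Un-nest:  s(t(s(m ⊕ k ⊕ m ⊕ m, m ⊕ q ⊕ k, k ⊕ (q ⊕ (k ⊕ q))), (k ⊕ m) ⊕ (k ⊕ q) ⊕ (q ⊕ (t(k, m, m) ⊕ q)), k), k, q) ⊕ t(t(s(k, k, m) ⊕ q ⊕ m ⊕ m ⊕ k, t(k ⊕ m ⊕ q, q ⊕ k ⊕ q, q ⊕ m), ((t(m, m, q) ⊕ q) ⊕ k) ⊕ (k ⊕ (k ⊕ (m ⊕ m)))), r(r(m ⊕ m ⊕ k)), r((q ⊕ (t(m, k, q) ⊕ r(k))) ⊕ ((m ⊕ t(k, m, q)) ⊕ m))) ⊕ q ⊕ q
  Inside:  s(t(s(m ⊕ k ⊕ m ⊕ m, m ⊕ q ⊕ k, k ⊕ (q ⊕ (k ⊕ q))), (k ⊕ m) ⊕ (k ⊕ q) ⊕ (q ⊕ (t(k, m, m) ⊕ q)), k), k, q)  →  s(t(s(k ⊕ m ⊕ m ⊕ m, k ⊕ m ⊕ q, k ⊕ k ⊕ q ⊕ q), k ⊕ k ⊕ m ⊕ q ⊕ q ⊕ q ⊕ t(k, m, m), k), k, q)
  Canonicalize subterm:  t(t(s(k, k, m) ⊕ q ⊕ m ⊕ m ⊕ k, t(k ⊕ m ⊕ q, q ⊕ k ⊕ q, q ⊕ m), ((t(m, m, q) ⊕ q) ⊕ k) ⊕ (k ⊕ (k ⊕ (m ⊕ m)))), r(r(m ⊕ m ⊕ k)), r((q ⊕ (t(m, k, q) ⊕ r(k))) ⊕ ((m ⊕ t(k, m, q)) ⊕ m)))  →  t(t(k ⊕ m ⊕ m ⊕ q ⊕ s(k, k, m), t(k ⊕ m ⊕ q, k ⊕ q ⊕ q, m ⊕ q), k ⊕ k ⊕ k ⊕ m ⊕ m ⊕ q ⊕ t(m, m, q)), r(r(k ⊕ m ⊕ m)), r(m ⊕ m ⊕ q ⊕ r(k) ⊕ t(k, m, q) ⊕ t(m, k, q)))
  Order the arguments:  q ⊕ q ⊕ s(t(s(k ⊕ m ⊕ m ⊕ m, k ⊕ m ⊕ q, k ⊕ k ⊕ q ⊕ q), k ⊕ k ⊕ m ⊕ q ⊕ q ⊕ q ⊕ t(k, m, m), k), k, q) ⊕ t(t(k ⊕ m ⊕ m ⊕ q ⊕ s(k, k, m), t(k ⊕ m ⊕ q, k ⊕ q ⊕ q, m ⊕ q), k ⊕ k ⊕ k ⊕ m ⊕ m ⊕ q ⊕ t(m, m, q)), r(r(k ⊕ m ⊕ m)), r(m ⊕ m ⊕ q ⊕ r(k) ⊕ t(k, m, q) ⊕ t(m, k, q)))
  Put back:  r(q ⊕ q ⊕ s(t(s(k ⊕ m ⊕ m ⊕ m, k ⊕ m ⊕ q, k ⊕ k ⊕ q ⊕ q), k ⊕ k ⊕ m ⊕ q ⊕ q ⊕ q ⊕ t(k, m, m), k), k, q) ⊕ t(t(k ⊕ m ⊕ m ⊕ q ⊕ s(k, k, m), t(k ⊕ m ⊕ q, k ⊕ q ⊕ q, m ⊕ q), k ⊕ k ⊕ k ⊕ m ⊕ m ⊕ q ⊕ t(m, m, q)), r(r(k ⊕ m ⊕ m)), r(m ⊕ m ⊕ q ⊕ r(k) ⊕ t(k, m, q) ⊕ t(m, k, q))))
Right:  r(t(t(m ⊕ (s(k, k, m) ⊕ q) ⊕ m ⊕ k, t(m ⊕ (k ⊕ q), q ⊕ (k ⊕ q), m ⊕ q), k ⊕ k ⊕ k ⊕ m ⊕ m ⊕ q ⊕ t(m, m, q)), r(r(k ⊕ (m ⊕ m))), r(q ⊕ (m ⊕ t(m, k, q)) ⊕ (m ⊕ r(k)) ⊕ t(k, m, q))) ⊕ q ⊕ q ⊕ s(t(s((k ⊕ m) ⊕ (m ⊕ m), k ⊕ m ⊕ q, (q ⊕ k) ⊕ (q ⊕ k)), m ⊕ q ⊕ (k ⊕ q) ⊕ k ⊕ (t(k, m, m) ⊕ q), k), k, q))
  Descend into:  t(t(m ⊕ (s(k, k, m) ⊕ q) ⊕ m ⊕ k, t(m ⊕ (k ⊕ q), q ⊕ (k ⊕ q), m ⊕ q), k ⊕ k ⊕ k ⊕ m ⊕ m ⊕ q ⊕ t(m, m, q)), r(r(k ⊕ (m ⊕ m))), r(q ⊕ (m ⊕ t(m, k, q)) ⊕ (m ⊕ r(k)) ⊕ t(k, m, q))) ⊕ q ⊕ q ⊕ s(t(s((k ⊕ m) ⊕ (m ⊕ m), k ⊕ m ⊕ q, (q ⊕ k) ⊕ (q ⊕ k)), m ⊕ q ⊕ (k ⊕ q) ⊕ k ⊕ (t(k, m, m) ⊕ q), k), k, q)
  Inside:  t(t(m ⊕ (s(k, k, m) ⊕ q) ⊕ m ⊕ k, t(m ⊕ (k ⊕ q), q ⊕ (k ⊕ q), m ⊕ q), k ⊕ k ⊕ k ⊕ m ⊕ m ⊕ q ⊕ t(m, m, q)), r(r(k ⊕ (m ⊕ m))), r(q ⊕ (m ⊕ t(m, k, q)) ⊕ (m ⊕ r(k)) ⊕ t(k, m, q)))  →  t(t(k ⊕ m ⊕ m ⊕ q ⊕ s(k, k, m), t(k ⊕ m ⊕ q, k ⊕ q ⊕ q, m ⊕ q), k ⊕ k ⊕ k ⊕ m ⊕ m ⊕ q ⊕ t(m, m, q)), r(r(k ⊕ m ⊕ m)), r(m ⊕ m ⊕ q ⊕ r(k) ⊕ t(k, m, q) ⊕ t(m, k, q)))
  Inside:  s(t(s((k ⊕ m) ⊕ (m ⊕ m), k ⊕ m ⊕ q, (q ⊕ k) ⊕ (q ⊕ k)), m ⊕ q ⊕ (k ⊕ q) ⊕ k ⊕ (t(k, m, m) ⊕ q), k), k, q)  →  s(t(s(k ⊕ m ⊕ m ⊕ m, k ⊕ m ⊕ q, k ⊕ k ⊕ q ⊕ q), k ⊕ k ⊕ m ⊕ q ⊕ q ⊕ q ⊕ t(k, m, m), k), k, q)
  Sort:  q ⊕ q ⊕ s(t(s(k ⊕ m ⊕ m ⊕ m, k ⊕ m ⊕ q, k ⊕ k ⊕ q ⊕ q), k ⊕ k ⊕ m ⊕ q ⊕ q ⊕ q ⊕ t(k, m, m), k), k, q) ⊕ t(t(k ⊕ m ⊕ m ⊕ q ⊕ s(k, k, m), t(k ⊕ m ⊕ q, k ⊕ q ⊕ q, m ⊕ q), k ⊕ k ⊕ k ⊕ m ⊕ m ⊕ q ⊕ t(m, m, q)), r(r(k ⊕ m ⊕ m)), r(m ⊕ m ⊕ q ⊕ r(k) ⊕ t(k, m, q) ⊕ t(m, k, q)))
  Reassemble:  r(q ⊕ q ⊕ s(t(s(k ⊕ m ⊕ m ⊕ m, k ⊕ m ⊕ q, k ⊕ k ⊕ q ⊕ q), k ⊕ k ⊕ m ⊕ q ⊕ q ⊕ q ⊕ t(k, m, m), k), k, q) ⊕ t(t(k ⊕ m ⊕ m ⊕ q ⊕ s(k, k, m), t(k ⊕ m ⊕ q, k ⊕ q ⊕ q, m ⊕ q), k ⊕ k ⊕ k ⊕ m ⊕ m ⊕ q ⊕ t(m, m, q)), r(r(k ⊕ m ⊕ m)), r(m ⊕ m ⊕ q ⊕ r(k) ⊕ t(k, m, q) ⊕ t(m, k, q))))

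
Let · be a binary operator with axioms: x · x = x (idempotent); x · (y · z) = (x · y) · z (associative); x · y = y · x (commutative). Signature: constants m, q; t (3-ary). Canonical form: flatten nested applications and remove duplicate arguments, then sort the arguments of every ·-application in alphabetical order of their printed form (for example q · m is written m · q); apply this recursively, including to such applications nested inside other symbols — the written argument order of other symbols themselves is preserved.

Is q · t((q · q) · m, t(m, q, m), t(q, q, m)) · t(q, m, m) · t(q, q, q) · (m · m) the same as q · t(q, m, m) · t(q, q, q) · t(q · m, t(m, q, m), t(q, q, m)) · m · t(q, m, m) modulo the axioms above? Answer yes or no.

Answer: yes — both canonical forms are m · q · t(m · q, t(m, q, m), t(q, q, m)) · t(q, m, m) · t(q, q, q)

Derivation:
Left:  q · t((q · q) · m, t(m, q, m), t(q, q, m)) · t(q, m, m) · t(q, q, q) · (m · m)
  Un-nest:  q · t((q · q) · m, t(m, q, m), t(q, q, m)) · t(q, m, m) · t(q, q, q) · m · m
  Simplify inside:  t((q · q) · m, t(m, q, m), t(q, q, m))  →  t(m · q, t(m, q, m), t(q, q, m))
  Drop duplicates:  drop duplicate m
  Order the arguments:  m · q · t(m · q, t(m, q, m), t(q, q, m)) · t(q, m, m) · t(q, q, q)
Right:  q · t(q, m, m) · t(q, q, q) · t(q · m, t(m, q, m), t(q, q, m)) · m · t(q, m, m)
  Inside:  t(q · m, t(m, q, m), t(q, q, m))  →  t(m · q, t(m, q, m), t(q, q, m))
  Drop duplicates:  drop duplicate t(q, m, m)
  Sort:  m · q · t(m · q, t(m, q, m), t(q, q, m)) · t(q, m, m) · t(q, q, q)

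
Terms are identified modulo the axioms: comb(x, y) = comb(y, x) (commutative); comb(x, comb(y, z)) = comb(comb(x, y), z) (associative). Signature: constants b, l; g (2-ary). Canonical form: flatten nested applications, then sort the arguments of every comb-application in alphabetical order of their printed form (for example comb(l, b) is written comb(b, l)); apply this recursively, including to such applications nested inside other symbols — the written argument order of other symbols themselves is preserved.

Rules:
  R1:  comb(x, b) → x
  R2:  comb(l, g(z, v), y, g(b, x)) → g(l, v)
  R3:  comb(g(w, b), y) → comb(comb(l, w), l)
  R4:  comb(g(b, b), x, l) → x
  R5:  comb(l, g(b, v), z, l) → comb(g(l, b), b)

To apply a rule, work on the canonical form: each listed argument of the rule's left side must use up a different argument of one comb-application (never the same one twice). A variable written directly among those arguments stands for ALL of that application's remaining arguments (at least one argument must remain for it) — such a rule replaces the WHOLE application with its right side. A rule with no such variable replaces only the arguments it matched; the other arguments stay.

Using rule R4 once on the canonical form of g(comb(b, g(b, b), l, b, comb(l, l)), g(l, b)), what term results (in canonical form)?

Answer: g(comb(b, b, l, l), g(l, b))

Derivation:
Canonical form:  g(comb(b, b, g(b, b), l, l, l), g(l, b))
Match R4:  consume g(b, b), l;  x := comb(b, b, l, l)
The variable takes the whole remainder — replace the entire application.
Giving:  g(comb(b, b, l, l), g(l, b))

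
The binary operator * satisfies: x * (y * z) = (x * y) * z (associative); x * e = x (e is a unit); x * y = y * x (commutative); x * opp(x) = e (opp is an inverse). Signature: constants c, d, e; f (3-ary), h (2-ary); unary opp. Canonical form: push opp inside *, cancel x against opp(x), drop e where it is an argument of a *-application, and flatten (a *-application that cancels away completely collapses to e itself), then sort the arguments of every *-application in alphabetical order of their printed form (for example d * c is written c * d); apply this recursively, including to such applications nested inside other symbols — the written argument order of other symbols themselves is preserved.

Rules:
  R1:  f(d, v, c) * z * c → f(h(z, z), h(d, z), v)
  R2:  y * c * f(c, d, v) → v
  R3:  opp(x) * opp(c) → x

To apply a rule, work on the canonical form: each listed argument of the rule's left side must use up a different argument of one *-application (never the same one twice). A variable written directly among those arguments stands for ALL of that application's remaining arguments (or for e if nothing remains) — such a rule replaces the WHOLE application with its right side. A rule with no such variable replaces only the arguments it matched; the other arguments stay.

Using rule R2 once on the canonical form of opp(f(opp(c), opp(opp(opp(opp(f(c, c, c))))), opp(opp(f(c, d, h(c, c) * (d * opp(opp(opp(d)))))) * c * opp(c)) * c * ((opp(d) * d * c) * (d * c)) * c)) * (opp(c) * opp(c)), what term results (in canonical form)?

Answer: opp(c) * opp(c) * opp(f(opp(c), f(c, c, c), h(c, c)))

Derivation:
Canonical form:  opp(c) * opp(c) * opp(f(opp(c), f(c, c, c), c * c * c * c * d * f(c, d, h(c, c))))
R2 matches:  uses c, f(c, d, h(c, c));  v := h(c, c), y := c * c * c * d
The extension variable absorbs all remaining arguments, so the whole application is rewritten.
Result:  opp(c) * opp(c) * opp(f(opp(c), f(c, c, c), h(c, c)))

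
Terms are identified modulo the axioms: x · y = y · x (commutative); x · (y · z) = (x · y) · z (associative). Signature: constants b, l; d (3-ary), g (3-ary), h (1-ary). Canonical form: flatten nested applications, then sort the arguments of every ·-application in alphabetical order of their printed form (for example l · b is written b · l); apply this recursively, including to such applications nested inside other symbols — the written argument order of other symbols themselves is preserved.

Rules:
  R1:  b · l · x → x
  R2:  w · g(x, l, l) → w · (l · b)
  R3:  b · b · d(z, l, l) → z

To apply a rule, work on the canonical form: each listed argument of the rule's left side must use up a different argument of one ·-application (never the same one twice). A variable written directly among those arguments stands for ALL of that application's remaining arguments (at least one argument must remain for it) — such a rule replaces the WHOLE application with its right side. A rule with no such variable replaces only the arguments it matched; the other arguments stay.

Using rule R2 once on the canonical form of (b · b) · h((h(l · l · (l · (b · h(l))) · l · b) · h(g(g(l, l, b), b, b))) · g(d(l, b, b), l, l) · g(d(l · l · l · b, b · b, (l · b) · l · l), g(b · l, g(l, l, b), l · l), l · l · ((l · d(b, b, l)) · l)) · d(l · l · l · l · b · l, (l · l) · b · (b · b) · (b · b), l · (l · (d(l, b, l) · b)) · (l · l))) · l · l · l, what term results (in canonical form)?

Canonical form:  b · b · h(d(b · l · l · l · l · l, b · b · b · b · b · l · l, b · d(l, b, l) · l · l · l · l) · g(d(b · l · l · l, b · b, b · l · l · l), g(b · l, g(l, l, b), l · l), d(b, b, l) · l · l · l · l) · g(d(l, b, b), l, l) · h(b · b · h(l) · l · l · l · l) · h(g(g(l, l, b), b, b))) · l · l · l
Match R2:  consume g(d(l, b, b), l, l);  w := d(b · l · l · l · l · l, b · b · b · b · b · l · l, b · d(l, b, l) · l · l · l · l) · g(d(b · l · l · l, b · b, b · l · l · l), g(b · l, g(l, l, b), l · l), d(b, b, l) · l · l · l · l) · h(b · b · h(l) · l · l · l · l) · h(g(g(l, l, b), b, b)), x := d(l, b, b)
The variable takes the whole remainder — replace the entire application.
Giving:  b · b · h(b · d(b · l · l · l · l · l, b · b · b · b · b · l · l, b · d(l, b, l) · l · l · l · l) · g(d(b · l · l · l, b · b, b · l · l · l), g(b · l, g(l, l, b), l · l), d(b, b, l) · l · l · l · l) · h(b · b · h(l) · l · l · l · l) · h(g(g(l, l, b), b, b)) · l) · l · l · l

Answer: b · b · h(b · d(b · l · l · l · l · l, b · b · b · b · b · l · l, b · d(l, b, l) · l · l · l · l) · g(d(b · l · l · l, b · b, b · l · l · l), g(b · l, g(l, l, b), l · l), d(b, b, l) · l · l · l · l) · h(b · b · h(l) · l · l · l · l) · h(g(g(l, l, b), b, b)) · l) · l · l · l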